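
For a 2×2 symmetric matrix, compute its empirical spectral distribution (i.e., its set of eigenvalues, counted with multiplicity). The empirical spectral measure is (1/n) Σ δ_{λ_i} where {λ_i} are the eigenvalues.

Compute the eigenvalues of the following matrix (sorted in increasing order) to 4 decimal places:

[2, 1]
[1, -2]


Since M is real symmetric, both eigenvalues are real; they are the roots of det(λI − M) = λ² − (tr M) λ + det M.
tr M = 2 + (-2) = 0.
det M = 2·(-2) − 1² = -4 − 1 = -5.
Characteristic polynomial: λ² − 5 = 0.
Discriminant Δ = (tr M)² − 4·det M = 0 − (-20) = 20; √Δ = 4.472136.
λ = (tr M ± √Δ)/2 = (0 ± 4.472136)/2, giving (tr M − √Δ)/2 = -2.2361 and (tr M + √Δ)/2 = 2.2361.

Eigenvalues sorted in increasing order: [-2.2361, 2.2361].


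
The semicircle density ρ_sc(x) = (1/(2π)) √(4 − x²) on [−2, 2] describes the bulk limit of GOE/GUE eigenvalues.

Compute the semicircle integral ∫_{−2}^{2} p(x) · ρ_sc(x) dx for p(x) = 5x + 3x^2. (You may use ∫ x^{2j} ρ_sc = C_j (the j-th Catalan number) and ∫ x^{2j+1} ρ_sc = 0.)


Write p(x) = Σ a_i x^i, split into monomials and integrate each against ρ_sc separately.
Using ∫ x^{2j} ρ_sc = C_j = (1/(j+1)) C(2j, j) (Catalan numbers) and ∫ x^{2j+1} ρ_sc = 0 (odd monomials vanish by symmetry):
  i = 1 (odd): ∫ x^1 ρ_sc = 0 (vanishes)
  i = 2 (even): a_2 · C_{1} = 3 · 1 = 3

Summing the contributions: ∫_{−2}^{2} p(x) ρ_sc(x) dx = 3.


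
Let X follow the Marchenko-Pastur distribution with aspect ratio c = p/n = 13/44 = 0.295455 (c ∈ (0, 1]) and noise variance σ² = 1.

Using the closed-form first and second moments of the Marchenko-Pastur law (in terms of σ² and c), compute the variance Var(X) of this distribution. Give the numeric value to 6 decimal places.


Recall the MP moments m_1 = E[X] = σ² and m_2 = E[X²] = σ⁴ (1 + c).
m_1 = E[X] = σ² = 1, so m_1² = 1.
m_2 = E[X²] = σ⁴ (1 + c) = 1 · (1 + 0.295455) = 1 · 1.295455 = 1.295455.
(Note m_2 − m_1² simplifies to c · σ⁴ = 0.295455 · 1.)

Var(X) = m_2 − m_1² = 1.295455 − 1 = 0.295455.


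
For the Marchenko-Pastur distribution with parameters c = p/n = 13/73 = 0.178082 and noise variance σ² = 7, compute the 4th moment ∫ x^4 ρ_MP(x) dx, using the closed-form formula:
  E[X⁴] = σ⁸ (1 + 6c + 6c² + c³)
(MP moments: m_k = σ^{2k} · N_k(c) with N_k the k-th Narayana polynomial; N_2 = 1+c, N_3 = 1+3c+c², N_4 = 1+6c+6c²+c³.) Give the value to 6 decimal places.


E[X⁴] = σ⁸ (1 + 6c + 6c² + c³) (fourth MP moment). With σ² = 7 (so σ⁸ = 2401) and c = 13/73 = 0.178082: E[X⁴] = 2401 · (1 + 6·0.178082 + 6·(0.178082)² + (0.178082)³) = 2401 · 2.264420.

So E[X^4] = 5436.873191.


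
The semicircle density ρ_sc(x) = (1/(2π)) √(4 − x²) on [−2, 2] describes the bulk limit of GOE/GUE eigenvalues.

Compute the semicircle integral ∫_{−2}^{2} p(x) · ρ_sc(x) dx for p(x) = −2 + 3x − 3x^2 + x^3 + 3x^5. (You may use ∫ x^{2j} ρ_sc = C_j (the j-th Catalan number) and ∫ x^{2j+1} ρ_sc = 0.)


Write p(x) = Σ a_i x^i, split into monomials and integrate each against ρ_sc separately.
Using ∫ x^{2j} ρ_sc = C_j = (1/(j+1)) C(2j, j) (Catalan numbers) and ∫ x^{2j+1} ρ_sc = 0 (odd monomials vanish by symmetry):
  i = 0 (even): a_0 · C_{0} = -2 · 1 = -2
  i = 1 (odd): ∫ x^1 ρ_sc = 0 (vanishes)
  i = 2 (even): a_2 · C_{1} = -3 · 1 = -3
  i = 3 (odd): ∫ x^3 ρ_sc = 0 (vanishes)
  i = 5 (odd): ∫ x^5 ρ_sc = 0 (vanishes)

Summing the contributions: ∫_{−2}^{2} p(x) ρ_sc(x) dx = (-2) + (-3) = -5.


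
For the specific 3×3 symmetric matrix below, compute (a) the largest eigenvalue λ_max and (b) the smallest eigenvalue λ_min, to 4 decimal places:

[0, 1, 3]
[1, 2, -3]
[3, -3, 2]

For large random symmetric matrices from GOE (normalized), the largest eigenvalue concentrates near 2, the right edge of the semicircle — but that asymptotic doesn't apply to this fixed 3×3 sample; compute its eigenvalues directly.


Since M is real symmetric, all three eigenvalues are real; they are the roots of det(λI − M) = λ³ − (tr M) λ² + s λ − det M, where s is the sum of the principal 2×2 minors.
tr M = 0 + 2 + 2 = 4.
s = (0·2 − 1²) + (0·2 − 3²) + (2·2 − (-3)²) = -1 + (-9) + (-5) = -15.
det M (expand along row 1) = 0·(-5) − 1·11 + 3·(-9) = -38.
Characteristic polynomial: λ³ − 4λ² − 15λ + 38 = 0.
Substitute λ = y + (tr M)/3 = y + 1.333333 to remove the quadratic term: y³ + p·y + q = 0 with p = s − (tr M)²/3 = -20.333333 and q = −2(tr M)³/27 + (tr M)·s/3 − det M = 13.259259.
Three real roots ⇒ use the trigonometric (Viète) form: r = 2√(−p/3) = 5.206833, φ = arccos(3q/(p·r)) = arccos(-0.375715) = 1.955964 rad.
y_k = r·cos(φ/3 − 2πk/3) for k = 0, 1, 2 gives y = 4.138803, 0.666667, -4.805469.
λ_k = y_k + 1.333333 gives λ = 5.4721, 2.0000, -3.4721 (check: the sum is 4.0000 = tr M).

Hence λ_max = 5.4721 and λ_min = -3.4721.


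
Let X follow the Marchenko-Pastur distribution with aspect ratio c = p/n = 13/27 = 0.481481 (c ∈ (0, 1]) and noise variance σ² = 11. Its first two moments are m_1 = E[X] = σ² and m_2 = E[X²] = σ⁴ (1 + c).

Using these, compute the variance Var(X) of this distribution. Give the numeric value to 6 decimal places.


m_1 = E[X] = σ² = 11, so m_1² = 121.
m_2 = E[X²] = σ⁴ (1 + c) = 121 · (1 + 0.481481) = 121 · 1.481481 = 179.259259.
(Note m_2 − m_1² simplifies to c · σ⁴ = 0.481481 · 121.)

Var(X) = m_2 − m_1² = 179.259259 − 121 = 58.259259.


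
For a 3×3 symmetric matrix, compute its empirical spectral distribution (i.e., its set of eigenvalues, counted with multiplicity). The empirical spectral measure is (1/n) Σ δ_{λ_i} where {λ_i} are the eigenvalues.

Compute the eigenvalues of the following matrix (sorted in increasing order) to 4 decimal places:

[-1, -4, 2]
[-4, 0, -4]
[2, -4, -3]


Since M is real symmetric, all three eigenvalues are real; they are the roots of det(λI − M) = λ³ − (tr M) λ² + s λ − det M, where s is the sum of the principal 2×2 minors.
tr M = -1 + 0 + (-3) = -4.
s = ((-1)·0 − (-4)²) + ((-1)·(-3) − 2²) + (0·(-3) − (-4)²) = -16 + (-1) + (-16) = -33.
det M (expand along row 1) = (-1)·(-16) − (-4)·20 + 2·16 = 128.
Characteristic polynomial: λ³ + 4λ² − 33λ − 128 = 0.
Substitute λ = y + (tr M)/3 = y − 1.333333 to remove the quadratic term: y³ + p·y + q = 0 with p = s − (tr M)²/3 = -38.333333 and q = −2(tr M)³/27 + (tr M)·s/3 − det M = -79.259259.
Three real roots ⇒ use the trigonometric (Viète) form: r = 2√(−p/3) = 7.149204, φ = arccos(3q/(p·r)) = arccos(0.867635) = 0.520371 rad.
y_k = r·cos(φ/3 − 2πk/3) for k = 0, 1, 2 gives y = 7.041923, -2.452399, -4.589524.
λ_k = y_k − 1.333333 gives λ = 5.7086, -3.7857, -5.9229 (check: the sum is -4.0000 = tr M).

Eigenvalues sorted in increasing order: [-5.9229, -3.7857, 5.7086].


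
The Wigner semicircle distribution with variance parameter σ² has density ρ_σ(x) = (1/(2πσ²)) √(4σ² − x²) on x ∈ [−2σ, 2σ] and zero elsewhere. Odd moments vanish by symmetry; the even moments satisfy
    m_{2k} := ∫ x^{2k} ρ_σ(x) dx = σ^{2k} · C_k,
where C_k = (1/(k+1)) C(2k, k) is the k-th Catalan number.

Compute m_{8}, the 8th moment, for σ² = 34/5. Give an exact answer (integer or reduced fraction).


By the scaled semicircle moment identity, m_{2k} = σ^{2k} · C_k with k = 4.
C_4 = (1/(k+1)) · C(2k, k) = (1/5) · C(8, 4) = (1/5) · 70 = 14.
σ^{2k} = (σ²)^k = (34/5)^4 = 1336336/625.

Therefore m_{8} = σ^{8} · C_4 = (1336336/625) · 14 = 18708704/625.


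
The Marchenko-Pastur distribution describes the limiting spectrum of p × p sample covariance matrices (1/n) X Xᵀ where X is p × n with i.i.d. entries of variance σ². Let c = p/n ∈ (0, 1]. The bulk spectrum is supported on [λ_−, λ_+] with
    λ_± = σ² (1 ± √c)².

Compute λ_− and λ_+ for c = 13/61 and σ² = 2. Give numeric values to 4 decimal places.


c = 13/61 = 0.213115; √c = 0.461644.
λ_− = σ² (1 − √c)² = 2 · (1 − 0.461644)² = 2 · (0.538356)² = 0.579655.
λ_+ = σ² (1 + √c)² = 2 · (1 + 0.461644)² = 2 · (1.461644)² = 4.272804.

Rounded to 4 decimal places: λ_− ≈ 0.5797, λ_+ ≈ 4.2728.


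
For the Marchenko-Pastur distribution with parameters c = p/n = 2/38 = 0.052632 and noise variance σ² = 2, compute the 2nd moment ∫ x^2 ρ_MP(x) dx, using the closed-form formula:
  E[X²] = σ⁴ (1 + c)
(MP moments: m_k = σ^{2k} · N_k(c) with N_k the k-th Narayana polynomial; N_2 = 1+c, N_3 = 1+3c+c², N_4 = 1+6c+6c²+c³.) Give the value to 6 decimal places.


E[X²] = σ⁴ (1 + c) (second MP moment). With σ² = 2 (so σ⁴ = 4) and c = 2/38 = 0.052632: E[X²] = 4 · (1 + 0.052632) = 4 · 1.052632.

So E[X^2] = 4.210526.


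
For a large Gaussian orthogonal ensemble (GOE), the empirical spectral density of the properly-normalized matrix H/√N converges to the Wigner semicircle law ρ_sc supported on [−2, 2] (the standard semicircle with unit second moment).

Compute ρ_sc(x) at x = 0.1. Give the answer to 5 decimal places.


ρ_sc(x) = (1/(2π)) √(4 − x²). With x = 0.1:
  4 − x² = 4 − (0.1)² = 4 − 0.010000 = 3.990000.
  √(4 − x²) = 1.997498.
  1/(2π) = 0.159155.
  ρ_sc(0.1) = 0.159155 · 1.997498 = 0.317912.

Rounded to 5 decimal places: ρ_sc(0.1) ≈ 0.31791.


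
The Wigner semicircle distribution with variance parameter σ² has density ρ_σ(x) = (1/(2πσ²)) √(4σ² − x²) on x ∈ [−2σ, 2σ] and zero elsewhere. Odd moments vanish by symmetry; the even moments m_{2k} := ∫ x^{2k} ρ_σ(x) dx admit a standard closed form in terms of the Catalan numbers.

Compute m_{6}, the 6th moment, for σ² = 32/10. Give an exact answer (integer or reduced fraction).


By the scaled semicircle moment identity, m_{2k} = σ^{2k} · C_k with k = 3.
C_3 = (1/(k+1)) · C(2k, k) = (1/4) · C(6, 3) = (1/4) · 20 = 5.
σ^{2k} = (σ²)^k = (32/10)^3 = 4096/125.

Therefore m_{6} = σ^{6} · C_3 = (4096/125) · 5 = 4096/25.


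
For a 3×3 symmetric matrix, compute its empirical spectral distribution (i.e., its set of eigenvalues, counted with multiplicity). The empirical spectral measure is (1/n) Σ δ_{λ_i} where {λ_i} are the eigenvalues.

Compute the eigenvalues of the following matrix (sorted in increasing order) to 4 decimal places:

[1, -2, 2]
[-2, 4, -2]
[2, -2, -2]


Since M is real symmetric, all three eigenvalues are real; they are the roots of det(λI − M) = λ³ − (tr M) λ² + s λ − det M, where s is the sum of the principal 2×2 minors.
tr M = 1 + 4 + (-2) = 3.
s = (1·4 − (-2)²) + (1·(-2) − 2²) + (4·(-2) − (-2)²) = 0 + (-6) + (-12) = -18.
det M (expand along row 1) = 1·(-12) − (-2)·8 + 2·(-4) = -4.
Characteristic polynomial: λ³ − 3λ² − 18λ + 4 = 0.
Substitute λ = y + (tr M)/3 = y + 1.000000 to remove the quadratic term: y³ + p·y + q = 0 with p = s − (tr M)²/3 = -21.000000 and q = −2(tr M)³/27 + (tr M)·s/3 − det M = -16.000000.
Three real roots ⇒ use the trigonometric (Viète) form: r = 2√(−p/3) = 5.291503, φ = arccos(3q/(p·r)) = arccos(0.431959) = 1.124132 rad.
y_k = r·cos(φ/3 − 2πk/3) for k = 0, 1, 2 gives y = 4.924344, -0.784934, -4.139410.
λ_k = y_k + 1.000000 gives λ = 5.9243, 0.2151, -3.1394 (check: the sum is 3.0000 = tr M).

Eigenvalues sorted in increasing order: [-3.1394, 0.2151, 5.9243].


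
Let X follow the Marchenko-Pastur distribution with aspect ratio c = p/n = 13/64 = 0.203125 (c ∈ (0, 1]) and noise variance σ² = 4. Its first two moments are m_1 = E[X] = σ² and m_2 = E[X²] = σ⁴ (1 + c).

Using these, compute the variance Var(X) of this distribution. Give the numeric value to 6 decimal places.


m_1 = E[X] = σ² = 4, so m_1² = 16.
m_2 = E[X²] = σ⁴ (1 + c) = 16 · (1 + 0.203125) = 16 · 1.203125 = 19.250000.
(Note m_2 − m_1² simplifies to c · σ⁴ = 0.203125 · 16.)

Var(X) = m_2 − m_1² = 19.250000 − 16 = 3.250000.


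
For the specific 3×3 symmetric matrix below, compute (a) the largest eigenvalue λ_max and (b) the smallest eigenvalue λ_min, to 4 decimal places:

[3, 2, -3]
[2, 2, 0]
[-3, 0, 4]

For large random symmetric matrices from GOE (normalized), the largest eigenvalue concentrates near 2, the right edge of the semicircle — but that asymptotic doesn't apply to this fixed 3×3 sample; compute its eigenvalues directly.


Since M is real symmetric, all three eigenvalues are real; they are the roots of det(λI − M) = λ³ − (tr M) λ² + s λ − det M, where s is the sum of the principal 2×2 minors.
tr M = 3 + 2 + 4 = 9.
s = (3·2 − 2²) + (3·4 − (-3)²) + (2·4 − 0²) = 2 + 3 + 8 = 13.
det M (expand along row 1) = 3·8 − 2·8 + (-3)·6 = -10.
Characteristic polynomial: λ³ − 9λ² + 13λ + 10 = 0.
Substitute λ = y + (tr M)/3 = y + 3.000000 to remove the quadratic term: y³ + p·y + q = 0 with p = s − (tr M)²/3 = -14.000000 and q = −2(tr M)³/27 + (tr M)·s/3 − det M = -5.000000.
Three real roots ⇒ use the trigonometric (Viète) form: r = 2√(−p/3) = 4.320494, φ = arccos(3q/(p·r)) = arccos(0.247988) = 1.320194 rad.
y_k = r·cos(φ/3 − 2πk/3) for k = 0, 1, 2 gives y = 3.908855, -0.360489, -3.548366.
λ_k = y_k + 3.000000 gives λ = 6.9089, 2.6395, -0.5484 (check: the sum is 9.0000 = tr M).

Hence λ_max = 6.9089 and λ_min = -0.5484.


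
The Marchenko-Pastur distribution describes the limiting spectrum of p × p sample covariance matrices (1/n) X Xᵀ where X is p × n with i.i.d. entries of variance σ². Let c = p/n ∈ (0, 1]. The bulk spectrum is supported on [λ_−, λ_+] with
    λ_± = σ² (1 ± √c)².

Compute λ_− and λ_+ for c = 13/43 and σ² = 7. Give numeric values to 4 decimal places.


c = 13/43 = 0.302326; √c = 0.549841.
λ_− = σ² (1 − √c)² = 7 · (1 − 0.549841)² = 7 · (0.450159)² = 1.418499.
λ_+ = σ² (1 + √c)² = 7 · (1 + 0.549841)² = 7 · (1.549841)² = 16.814059.

Rounded to 4 decimal places: λ_− ≈ 1.4185, λ_+ ≈ 16.8141.


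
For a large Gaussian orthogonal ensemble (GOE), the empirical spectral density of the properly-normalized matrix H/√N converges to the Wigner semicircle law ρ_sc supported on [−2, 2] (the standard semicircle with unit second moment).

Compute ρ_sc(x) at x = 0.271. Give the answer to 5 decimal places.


ρ_sc(x) = (1/(2π)) √(4 − x²). With x = 0.271:
  4 − x² = 4 − (0.271)² = 4 − 0.073441 = 3.926559.
  √(4 − x²) = 1.981555.
  1/(2π) = 0.159155.
  ρ_sc(0.271) = 0.159155 · 1.981555 = 0.315374.

Rounded to 5 decimal places: ρ_sc(0.271) ≈ 0.31537.


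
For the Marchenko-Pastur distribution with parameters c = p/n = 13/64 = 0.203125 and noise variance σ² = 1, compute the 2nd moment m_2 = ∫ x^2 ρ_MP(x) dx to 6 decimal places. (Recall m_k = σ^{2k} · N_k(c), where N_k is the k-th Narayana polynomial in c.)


E[X²] = σ⁴ (1 + c) (second MP moment). With σ² = 1 (so σ⁴ = 1) and c = 13/64 = 0.203125: E[X²] = 1 · (1 + 0.203125) = 1 · 1.203125.

So E[X^2] = 1.203125.


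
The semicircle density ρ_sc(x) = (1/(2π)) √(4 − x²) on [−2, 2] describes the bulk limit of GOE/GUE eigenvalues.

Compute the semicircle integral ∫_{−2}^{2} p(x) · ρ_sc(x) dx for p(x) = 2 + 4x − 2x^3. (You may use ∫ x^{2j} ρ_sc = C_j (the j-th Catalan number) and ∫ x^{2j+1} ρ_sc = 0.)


Write p(x) = Σ a_i x^i, split into monomials and integrate each against ρ_sc separately.
Using ∫ x^{2j} ρ_sc = C_j = (1/(j+1)) C(2j, j) (Catalan numbers) and ∫ x^{2j+1} ρ_sc = 0 (odd monomials vanish by symmetry):
  i = 0 (even): a_0 · C_{0} = 2 · 1 = 2
  i = 1 (odd): ∫ x^1 ρ_sc = 0 (vanishes)
  i = 3 (odd): ∫ x^3 ρ_sc = 0 (vanishes)

Summing the contributions: ∫_{−2}^{2} p(x) ρ_sc(x) dx = 2.


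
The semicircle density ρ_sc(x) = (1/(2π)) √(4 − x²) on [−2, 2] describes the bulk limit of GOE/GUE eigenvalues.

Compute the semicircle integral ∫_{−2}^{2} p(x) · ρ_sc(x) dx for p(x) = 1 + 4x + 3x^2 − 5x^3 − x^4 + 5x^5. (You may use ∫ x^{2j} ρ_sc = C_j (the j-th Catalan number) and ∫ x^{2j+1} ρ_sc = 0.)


Write p(x) = Σ a_i x^i, split into monomials and integrate each against ρ_sc separately.
Using ∫ x^{2j} ρ_sc = C_j = (1/(j+1)) C(2j, j) (Catalan numbers) and ∫ x^{2j+1} ρ_sc = 0 (odd monomials vanish by symmetry):
  i = 0 (even): a_0 · C_{0} = 1 · 1 = 1
  i = 1 (odd): ∫ x^1 ρ_sc = 0 (vanishes)
  i = 2 (even): a_2 · C_{1} = 3 · 1 = 3
  i = 3 (odd): ∫ x^3 ρ_sc = 0 (vanishes)
  i = 4 (even): a_4 · C_{2} = -1 · 2 = -2
  i = 5 (odd): ∫ x^5 ρ_sc = 0 (vanishes)

Summing the contributions: ∫_{−2}^{2} p(x) ρ_sc(x) dx = 1 + 3 + (-2) = 2.


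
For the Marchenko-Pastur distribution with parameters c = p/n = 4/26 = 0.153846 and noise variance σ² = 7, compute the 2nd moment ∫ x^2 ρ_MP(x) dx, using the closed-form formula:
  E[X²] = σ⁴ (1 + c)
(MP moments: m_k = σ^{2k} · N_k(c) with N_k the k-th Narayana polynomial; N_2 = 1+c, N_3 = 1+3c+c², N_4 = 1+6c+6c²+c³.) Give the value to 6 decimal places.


E[X²] = σ⁴ (1 + c) (second MP moment). With σ² = 7 (so σ⁴ = 49) and c = 4/26 = 0.153846: E[X²] = 49 · (1 + 0.153846) = 49 · 1.153846.

So E[X^2] = 56.538462.


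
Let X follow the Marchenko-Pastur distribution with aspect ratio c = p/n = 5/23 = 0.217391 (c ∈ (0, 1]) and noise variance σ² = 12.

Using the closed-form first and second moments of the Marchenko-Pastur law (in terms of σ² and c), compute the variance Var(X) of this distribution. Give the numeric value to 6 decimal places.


Recall the MP moments m_1 = E[X] = σ² and m_2 = E[X²] = σ⁴ (1 + c).
m_1 = E[X] = σ² = 12, so m_1² = 144.
m_2 = E[X²] = σ⁴ (1 + c) = 144 · (1 + 0.217391) = 144 · 1.217391 = 175.304348.
(Note m_2 − m_1² simplifies to c · σ⁴ = 0.217391 · 144.)

Var(X) = m_2 − m_1² = 175.304348 − 144 = 31.304348.


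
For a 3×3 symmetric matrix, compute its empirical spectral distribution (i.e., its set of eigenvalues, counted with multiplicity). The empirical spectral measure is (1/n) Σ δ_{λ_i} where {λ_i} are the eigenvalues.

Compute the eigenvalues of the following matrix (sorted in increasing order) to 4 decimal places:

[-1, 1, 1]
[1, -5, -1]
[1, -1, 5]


Since M is real symmetric, all three eigenvalues are real; they are the roots of det(λI − M) = λ³ − (tr M) λ² + s λ − det M, where s is the sum of the principal 2×2 minors.
tr M = -1 + (-5) + 5 = -1.
s = ((-1)·(-5) − 1²) + ((-1)·5 − 1²) + ((-5)·5 − (-1)²) = 4 + (-6) + (-26) = -28.
det M (expand along row 1) = (-1)·(-26) − 1·6 + 1·4 = 24.
Characteristic polynomial: λ³ + λ² − 28λ − 24 = 0.
Substitute λ = y + (tr M)/3 = y − 0.333333 to remove the quadratic term: y³ + p·y + q = 0 with p = s − (tr M)²/3 = -28.333333 and q = −2(tr M)³/27 + (tr M)·s/3 − det M = -14.592593.
Three real roots ⇒ use the trigonometric (Viète) form: r = 2√(−p/3) = 6.146363, φ = arccos(3q/(p·r)) = arccos(0.251384) = 1.316686 rad.
y_k = r·cos(φ/3 − 2πk/3) for k = 0, 1, 2 gives y = 5.563820, -0.519995, -5.043825.
λ_k = y_k − 0.333333 gives λ = 5.2305, -0.8533, -5.3772 (check: the sum is -1.0000 = tr M).

Eigenvalues sorted in increasing order: [-5.3772, -0.8533, 5.2305].


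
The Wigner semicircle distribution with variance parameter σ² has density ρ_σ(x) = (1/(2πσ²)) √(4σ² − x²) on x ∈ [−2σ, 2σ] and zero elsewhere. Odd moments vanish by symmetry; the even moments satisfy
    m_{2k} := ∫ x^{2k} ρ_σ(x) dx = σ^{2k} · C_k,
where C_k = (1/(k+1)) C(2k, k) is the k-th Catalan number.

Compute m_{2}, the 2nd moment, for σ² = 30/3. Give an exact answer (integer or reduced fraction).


By the scaled semicircle moment identity, m_{2k} = σ^{2k} · C_k with k = 1.
C_1 = (1/(k+1)) · C(2k, k) = (1/2) · C(2, 1) = (1/2) · 2 = 1.
σ^{2k} = (σ²)^k = (30/3)^1 = 10.

Therefore m_{2} = σ^{2} · C_1 = 10 · 1 = 10.


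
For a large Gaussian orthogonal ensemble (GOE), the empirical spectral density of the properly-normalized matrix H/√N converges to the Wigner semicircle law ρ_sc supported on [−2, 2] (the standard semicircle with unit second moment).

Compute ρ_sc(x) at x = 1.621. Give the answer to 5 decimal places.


ρ_sc(x) = (1/(2π)) √(4 − x²). With x = 1.621:
  4 − x² = 4 − (1.621)² = 4 − 2.627641 = 1.372359.
  √(4 − x²) = 1.171477.
  1/(2π) = 0.159155.
  ρ_sc(1.621) = 0.159155 · 1.171477 = 0.186446.

Rounded to 5 decimal places: ρ_sc(1.621) ≈ 0.18645.


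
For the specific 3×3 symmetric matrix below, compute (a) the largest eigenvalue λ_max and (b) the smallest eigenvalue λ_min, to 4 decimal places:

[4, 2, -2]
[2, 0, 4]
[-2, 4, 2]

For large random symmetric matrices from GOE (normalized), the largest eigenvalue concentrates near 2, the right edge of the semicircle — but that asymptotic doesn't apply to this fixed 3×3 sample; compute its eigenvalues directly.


Since M is real symmetric, all three eigenvalues are real; they are the roots of det(λI − M) = λ³ − (tr M) λ² + s λ − det M, where s is the sum of the principal 2×2 minors.
tr M = 4 + 0 + 2 = 6.
s = (4·0 − 2²) + (4·2 − (-2)²) + (0·2 − 4²) = -4 + 4 + (-16) = -16.
det M (expand along row 1) = 4·(-16) − 2·12 + (-2)·8 = -104.
Characteristic polynomial: λ³ − 6λ² − 16λ + 104 = 0.
Substitute λ = y + (tr M)/3 = y + 2.000000 to remove the quadratic term: y³ + p·y + q = 0 with p = s − (tr M)²/3 = -28.000000 and q = −2(tr M)³/27 + (tr M)·s/3 − det M = 56.000000.
Three real roots ⇒ use the trigonometric (Viète) form: r = 2√(−p/3) = 6.110101, φ = arccos(3q/(p·r)) = arccos(-0.981981) = 2.951467 rad.
y_k = r·cos(φ/3 − 2πk/3) for k = 0, 1, 2 gives y = 3.384043, 2.713792, -6.097835.
λ_k = y_k + 2.000000 gives λ = 5.3840, 4.7138, -4.0978 (check: the sum is 6.0000 = tr M).

Hence λ_max = 5.3840 and λ_min = -4.0978.


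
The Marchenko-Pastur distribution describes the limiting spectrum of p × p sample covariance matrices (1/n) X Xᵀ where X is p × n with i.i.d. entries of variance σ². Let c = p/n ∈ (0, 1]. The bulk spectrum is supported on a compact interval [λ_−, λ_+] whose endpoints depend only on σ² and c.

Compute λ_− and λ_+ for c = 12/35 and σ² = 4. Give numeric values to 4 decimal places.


c = 12/35 = 0.342857; √c = 0.585540.
λ_− = σ² (1 − √c)² = 4 · (1 − 0.585540)² = 4 · (0.414460)² = 0.687108.
λ_+ = σ² (1 + √c)² = 4 · (1 + 0.585540)² = 4 · (1.585540)² = 10.055749.

Rounded to 4 decimal places: λ_− ≈ 0.6871, λ_+ ≈ 10.0557.


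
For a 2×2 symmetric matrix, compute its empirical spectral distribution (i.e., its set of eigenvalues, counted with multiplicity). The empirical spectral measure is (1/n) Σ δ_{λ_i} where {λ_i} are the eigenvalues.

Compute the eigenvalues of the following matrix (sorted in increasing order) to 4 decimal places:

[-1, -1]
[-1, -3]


Since M is real symmetric, both eigenvalues are real; they are the roots of det(λI − M) = λ² − (tr M) λ + det M.
tr M = -1 + (-3) = -4.
det M = (-1)·(-3) − (-1)² = 3 − 1 = 2.
Characteristic polynomial: λ² + 4λ + 2 = 0.
Discriminant Δ = (tr M)² − 4·det M = 16 − 8 = 8; √Δ = 2.828427.
λ = (tr M ± √Δ)/2 = (-4 ± 2.828427)/2, giving (tr M − √Δ)/2 = -3.4142 and (tr M + √Δ)/2 = -0.5858.

Eigenvalues sorted in increasing order: [-3.4142, -0.5858].


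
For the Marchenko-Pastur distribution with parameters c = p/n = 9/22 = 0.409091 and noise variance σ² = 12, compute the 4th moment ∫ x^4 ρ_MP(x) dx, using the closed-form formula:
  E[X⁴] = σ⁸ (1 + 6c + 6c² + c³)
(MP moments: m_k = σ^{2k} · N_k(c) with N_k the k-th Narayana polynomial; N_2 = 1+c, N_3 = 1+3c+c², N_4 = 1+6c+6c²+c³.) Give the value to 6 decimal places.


E[X⁴] = σ⁸ (1 + 6c + 6c² + c³) (fourth MP moment). With σ² = 12 (so σ⁸ = 20736) and c = 9/22 = 0.409091: E[X⁴] = 20736 · (1 + 6·0.409091 + 6·(0.409091)² + (0.409091)³) = 20736 · 4.527141.

So E[X^4] = 93874.800902.


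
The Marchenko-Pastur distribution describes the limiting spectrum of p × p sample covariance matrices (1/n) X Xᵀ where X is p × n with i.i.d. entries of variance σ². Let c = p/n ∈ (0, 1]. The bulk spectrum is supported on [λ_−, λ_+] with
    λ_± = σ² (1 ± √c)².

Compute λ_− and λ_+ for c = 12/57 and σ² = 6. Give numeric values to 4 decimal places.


c = 12/57 = 0.210526; √c = 0.458831.
λ_− = σ² (1 − √c)² = 6 · (1 − 0.458831)² = 6 · (0.541169)² = 1.757180.
λ_+ = σ² (1 + √c)² = 6 · (1 + 0.458831)² = 6 · (1.458831)² = 12.769136.

Rounded to 4 decimal places: λ_− ≈ 1.7572, λ_+ ≈ 12.7691.


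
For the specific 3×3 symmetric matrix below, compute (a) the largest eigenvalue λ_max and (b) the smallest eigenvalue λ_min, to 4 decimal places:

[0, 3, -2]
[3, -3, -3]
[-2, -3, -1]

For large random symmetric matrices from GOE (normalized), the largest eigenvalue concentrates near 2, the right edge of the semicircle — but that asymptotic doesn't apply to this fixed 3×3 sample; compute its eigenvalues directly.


Since M is real symmetric, all three eigenvalues are real; they are the roots of det(λI − M) = λ³ − (tr M) λ² + s λ − det M, where s is the sum of the principal 2×2 minors.
tr M = 0 + (-3) + (-1) = -4.
s = (0·(-3) − 3²) + (0·(-1) − (-2)²) + ((-3)·(-1) − (-3)²) = -9 + (-4) + (-6) = -19.
det M (expand along row 1) = 0·(-6) − 3·(-9) + (-2)·(-15) = 57.
Characteristic polynomial: λ³ + 4λ² − 19λ − 57 = 0.
Substitute λ = y + (tr M)/3 = y − 1.333333 to remove the quadratic term: y³ + p·y + q = 0 with p = s − (tr M)²/3 = -24.333333 and q = −2(tr M)³/27 + (tr M)·s/3 − det M = -26.925926.
Three real roots ⇒ use the trigonometric (Viète) form: r = 2√(−p/3) = 5.696002, φ = arccos(3q/(p·r)) = arccos(0.582801) = 0.948625 rad.
y_k = r·cos(φ/3 − 2πk/3) for k = 0, 1, 2 gives y = 5.413602, -1.172846, -4.240756.
λ_k = y_k − 1.333333 gives λ = 4.0803, -2.5062, -5.5741 (check: the sum is -4.0000 = tr M).

Hence λ_max = 4.0803 and λ_min = -5.5741.


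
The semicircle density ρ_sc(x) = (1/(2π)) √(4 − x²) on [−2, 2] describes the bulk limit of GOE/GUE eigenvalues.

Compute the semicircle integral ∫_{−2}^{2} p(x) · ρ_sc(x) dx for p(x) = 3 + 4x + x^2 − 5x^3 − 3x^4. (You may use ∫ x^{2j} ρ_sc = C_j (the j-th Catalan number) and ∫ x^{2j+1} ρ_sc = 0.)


Write p(x) = Σ a_i x^i, split into monomials and integrate each against ρ_sc separately.
Using ∫ x^{2j} ρ_sc = C_j = (1/(j+1)) C(2j, j) (Catalan numbers) and ∫ x^{2j+1} ρ_sc = 0 (odd monomials vanish by symmetry):
  i = 0 (even): a_0 · C_{0} = 3 · 1 = 3
  i = 1 (odd): ∫ x^1 ρ_sc = 0 (vanishes)
  i = 2 (even): a_2 · C_{1} = 1 · 1 = 1
  i = 3 (odd): ∫ x^3 ρ_sc = 0 (vanishes)
  i = 4 (even): a_4 · C_{2} = -3 · 2 = -6

Summing the contributions: ∫_{−2}^{2} p(x) ρ_sc(x) dx = 3 + 1 + (-6) = -2.


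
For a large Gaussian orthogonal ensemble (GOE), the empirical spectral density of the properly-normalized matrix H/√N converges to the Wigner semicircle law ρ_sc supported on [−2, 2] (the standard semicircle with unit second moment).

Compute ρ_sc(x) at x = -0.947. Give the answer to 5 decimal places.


ρ_sc(x) = (1/(2π)) √(4 − x²). With x = -0.947:
  4 − x² = 4 − (-0.947)² = 4 − 0.896809 = 3.103191.
  √(4 − x²) = 1.761588.
  1/(2π) = 0.159155.
  ρ_sc(-0.947) = 0.159155 · 1.761588 = 0.280365.

Rounded to 5 decimal places: ρ_sc(-0.947) ≈ 0.28037.


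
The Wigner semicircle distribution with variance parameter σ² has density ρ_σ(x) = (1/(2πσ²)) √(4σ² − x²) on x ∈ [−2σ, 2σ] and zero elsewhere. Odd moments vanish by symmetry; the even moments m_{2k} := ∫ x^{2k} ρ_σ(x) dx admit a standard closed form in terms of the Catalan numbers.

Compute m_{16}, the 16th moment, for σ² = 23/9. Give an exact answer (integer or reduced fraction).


By the scaled semicircle moment identity, m_{2k} = σ^{2k} · C_k with k = 8.
C_8 = (1/(k+1)) · C(2k, k) = (1/9) · C(16, 8) = (1/9) · 12870 = 1430.
σ^{2k} = (σ²)^k = (23/9)^8 = 78310985281/43046721.

Therefore m_{16} = σ^{16} · C_8 = (78310985281/43046721) · 1430 = 111984708951830/43046721.


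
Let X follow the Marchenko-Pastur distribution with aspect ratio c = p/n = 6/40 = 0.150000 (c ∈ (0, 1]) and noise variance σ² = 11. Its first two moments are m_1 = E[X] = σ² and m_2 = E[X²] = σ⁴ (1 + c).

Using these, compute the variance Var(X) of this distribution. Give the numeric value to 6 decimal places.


m_1 = E[X] = σ² = 11, so m_1² = 121.
m_2 = E[X²] = σ⁴ (1 + c) = 121 · (1 + 0.150000) = 121 · 1.150000 = 139.150000.
(Note m_2 − m_1² simplifies to c · σ⁴ = 0.150000 · 121.)

Var(X) = m_2 − m_1² = 139.150000 − 121 = 18.150000.


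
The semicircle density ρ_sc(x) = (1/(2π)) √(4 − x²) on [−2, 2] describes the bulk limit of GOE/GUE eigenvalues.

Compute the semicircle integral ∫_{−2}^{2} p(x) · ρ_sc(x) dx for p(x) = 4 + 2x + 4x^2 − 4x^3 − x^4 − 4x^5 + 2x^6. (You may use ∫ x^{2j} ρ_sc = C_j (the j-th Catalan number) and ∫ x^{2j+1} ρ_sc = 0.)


Write p(x) = Σ a_i x^i, split into monomials and integrate each against ρ_sc separately.
Using ∫ x^{2j} ρ_sc = C_j = (1/(j+1)) C(2j, j) (Catalan numbers) and ∫ x^{2j+1} ρ_sc = 0 (odd monomials vanish by symmetry):
  i = 0 (even): a_0 · C_{0} = 4 · 1 = 4
  i = 1 (odd): ∫ x^1 ρ_sc = 0 (vanishes)
  i = 2 (even): a_2 · C_{1} = 4 · 1 = 4
  i = 3 (odd): ∫ x^3 ρ_sc = 0 (vanishes)
  i = 4 (even): a_4 · C_{2} = -1 · 2 = -2
  i = 5 (odd): ∫ x^5 ρ_sc = 0 (vanishes)
  i = 6 (even): a_6 · C_{3} = 2 · 5 = 10

Summing the contributions: ∫_{−2}^{2} p(x) ρ_sc(x) dx = 4 + 4 + (-2) + 10 = 16.


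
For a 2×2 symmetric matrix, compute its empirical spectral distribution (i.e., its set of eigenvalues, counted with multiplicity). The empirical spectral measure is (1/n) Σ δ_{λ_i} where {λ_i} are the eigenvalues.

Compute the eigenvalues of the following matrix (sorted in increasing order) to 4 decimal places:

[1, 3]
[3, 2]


Since M is real symmetric, both eigenvalues are real; they are the roots of det(λI − M) = λ² − (tr M) λ + det M.
tr M = 1 + 2 = 3.
det M = 1·2 − 3² = 2 − 9 = -7.
Characteristic polynomial: λ² − 3λ − 7 = 0.
Discriminant Δ = (tr M)² − 4·det M = 9 − (-28) = 37; √Δ = 6.082763.
λ = (tr M ± √Δ)/2 = (3 ± 6.082763)/2, giving (tr M − √Δ)/2 = -1.5414 and (tr M + √Δ)/2 = 4.5414.

Eigenvalues sorted in increasing order: [-1.5414, 4.5414].


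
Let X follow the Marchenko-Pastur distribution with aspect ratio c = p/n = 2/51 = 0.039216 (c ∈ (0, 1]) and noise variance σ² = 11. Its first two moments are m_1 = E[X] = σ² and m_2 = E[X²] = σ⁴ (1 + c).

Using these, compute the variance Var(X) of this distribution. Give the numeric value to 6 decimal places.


m_1 = E[X] = σ² = 11, so m_1² = 121.
m_2 = E[X²] = σ⁴ (1 + c) = 121 · (1 + 0.039216) = 121 · 1.039216 = 125.745098.
(Note m_2 − m_1² simplifies to c · σ⁴ = 0.039216 · 121.)

Var(X) = m_2 − m_1² = 125.745098 − 121 = 4.745098.


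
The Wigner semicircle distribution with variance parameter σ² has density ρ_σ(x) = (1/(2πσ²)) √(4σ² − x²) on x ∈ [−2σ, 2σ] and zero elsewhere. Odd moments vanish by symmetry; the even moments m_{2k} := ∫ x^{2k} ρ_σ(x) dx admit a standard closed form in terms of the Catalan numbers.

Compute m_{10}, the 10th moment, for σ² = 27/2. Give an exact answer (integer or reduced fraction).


By the scaled semicircle moment identity, m_{2k} = σ^{2k} · C_k with k = 5.
C_5 = (1/(k+1)) · C(2k, k) = (1/6) · C(10, 5) = (1/6) · 252 = 42.
σ^{2k} = (σ²)^k = (27/2)^5 = 14348907/32.

Therefore m_{10} = σ^{10} · C_5 = (14348907/32) · 42 = 301327047/16.


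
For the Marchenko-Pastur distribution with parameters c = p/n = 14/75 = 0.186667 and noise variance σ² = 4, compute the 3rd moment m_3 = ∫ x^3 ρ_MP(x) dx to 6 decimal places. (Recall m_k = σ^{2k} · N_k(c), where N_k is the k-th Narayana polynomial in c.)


E[X³] = σ⁶ (1 + 3c + c²) (third MP moment). With σ² = 4 (so σ⁶ = 64) and c = 14/75 = 0.186667: E[X³] = 64 · (1 + 3·0.186667 + (0.186667)²) = 64 · 1.594844.

So E[X^3] = 102.070044.


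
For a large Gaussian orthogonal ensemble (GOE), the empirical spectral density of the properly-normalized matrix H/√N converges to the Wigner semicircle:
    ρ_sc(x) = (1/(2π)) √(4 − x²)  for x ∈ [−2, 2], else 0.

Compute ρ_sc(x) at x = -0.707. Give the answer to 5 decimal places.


ρ_sc(x) = (1/(2π)) √(4 − x²). With x = -0.707:
  4 − x² = 4 − (-0.707)² = 4 − 0.499849 = 3.500151.
  √(4 − x²) = 1.870869.
  1/(2π) = 0.159155.
  ρ_sc(-0.707) = 0.159155 · 1.870869 = 0.297758.

Rounded to 5 decimal places: ρ_sc(-0.707) ≈ 0.29776.


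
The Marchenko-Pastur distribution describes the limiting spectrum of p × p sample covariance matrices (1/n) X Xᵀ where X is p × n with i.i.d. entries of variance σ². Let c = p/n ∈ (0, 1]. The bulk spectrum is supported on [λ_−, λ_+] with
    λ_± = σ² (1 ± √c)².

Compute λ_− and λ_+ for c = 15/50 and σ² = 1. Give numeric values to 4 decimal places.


c = 15/50 = 0.300000; √c = 0.547723.
λ_− = σ² (1 − √c)² = 1 · (1 − 0.547723)² = 1 · (0.452277)² = 0.204555.
λ_+ = σ² (1 + √c)² = 1 · (1 + 0.547723)² = 1 · (1.547723)² = 2.395445.

Rounded to 4 decimal places: λ_− ≈ 0.2046, λ_+ ≈ 2.3954.


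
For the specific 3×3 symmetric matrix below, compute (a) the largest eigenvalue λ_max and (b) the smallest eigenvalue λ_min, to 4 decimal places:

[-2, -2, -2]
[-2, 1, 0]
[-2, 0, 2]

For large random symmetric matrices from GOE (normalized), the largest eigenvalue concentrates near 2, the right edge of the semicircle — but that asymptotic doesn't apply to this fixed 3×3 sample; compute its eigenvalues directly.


Since M is real symmetric, all three eigenvalues are real; they are the roots of det(λI − M) = λ³ − (tr M) λ² + s λ − det M, where s is the sum of the principal 2×2 minors.
tr M = -2 + 1 + 2 = 1.
s = ((-2)·1 − (-2)²) + ((-2)·2 − (-2)²) + (1·2 − 0²) = -6 + (-8) + 2 = -12.
det M (expand along row 1) = (-2)·2 − (-2)·(-4) + (-2)·2 = -16.
Characteristic polynomial: λ³ − λ² − 12λ + 16 = 0.
Substitute λ = y + (tr M)/3 = y + 0.333333 to remove the quadratic term: y³ + p·y + q = 0 with p = s − (tr M)²/3 = -12.333333 and q = −2(tr M)³/27 + (tr M)·s/3 − det M = 11.925926.
Three real roots ⇒ use the trigonometric (Viète) form: r = 2√(−p/3) = 4.055175, φ = arccos(3q/(p·r)) = arccos(-0.715358) = 2.367932 rad.
y_k = r·cos(φ/3 − 2πk/3) for k = 0, 1, 2 gives y = 2.856201, 1.064874, -3.921075.
λ_k = y_k + 0.333333 gives λ = 3.1895, 1.3982, -3.5877 (check: the sum is 1.0000 = tr M).

Hence λ_max = 3.1895 and λ_min = -3.5877.


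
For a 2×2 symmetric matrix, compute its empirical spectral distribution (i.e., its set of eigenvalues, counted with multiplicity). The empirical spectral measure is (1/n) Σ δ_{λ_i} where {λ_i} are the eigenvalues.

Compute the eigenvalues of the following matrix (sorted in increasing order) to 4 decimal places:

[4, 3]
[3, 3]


Since M is real symmetric, both eigenvalues are real; they are the roots of det(λI − M) = λ² − (tr M) λ + det M.
tr M = 4 + 3 = 7.
det M = 4·3 − 3² = 12 − 9 = 3.
Characteristic polynomial: λ² − 7λ + 3 = 0.
Discriminant Δ = (tr M)² − 4·det M = 49 − 12 = 37; √Δ = 6.082763.
λ = (tr M ± √Δ)/2 = (7 ± 6.082763)/2, giving (tr M − √Δ)/2 = 0.4586 and (tr M + √Δ)/2 = 6.5414.

Eigenvalues sorted in increasing order: [0.4586, 6.5414].


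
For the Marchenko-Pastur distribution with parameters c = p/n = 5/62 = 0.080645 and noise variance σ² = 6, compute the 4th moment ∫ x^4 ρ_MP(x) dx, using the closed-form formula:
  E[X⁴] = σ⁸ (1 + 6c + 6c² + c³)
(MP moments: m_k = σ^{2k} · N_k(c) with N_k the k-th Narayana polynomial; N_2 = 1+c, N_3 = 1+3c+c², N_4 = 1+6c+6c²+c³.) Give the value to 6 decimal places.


E[X⁴] = σ⁸ (1 + 6c + 6c² + c³) (fourth MP moment). With σ² = 6 (so σ⁸ = 1296) and c = 5/62 = 0.080645: E[X⁴] = 1296 · (1 + 6·0.080645 + 6·(0.080645)² + (0.080645)³) = 1296 · 1.523417.

So E[X^4] = 1974.348830.


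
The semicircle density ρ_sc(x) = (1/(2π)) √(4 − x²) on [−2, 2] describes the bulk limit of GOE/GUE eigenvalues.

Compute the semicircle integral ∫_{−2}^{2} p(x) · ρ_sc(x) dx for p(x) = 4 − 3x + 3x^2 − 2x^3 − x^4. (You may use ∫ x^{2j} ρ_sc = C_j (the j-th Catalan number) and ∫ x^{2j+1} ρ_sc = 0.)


Write p(x) = Σ a_i x^i, split into monomials and integrate each against ρ_sc separately.
Using ∫ x^{2j} ρ_sc = C_j = (1/(j+1)) C(2j, j) (Catalan numbers) and ∫ x^{2j+1} ρ_sc = 0 (odd monomials vanish by symmetry):
  i = 0 (even): a_0 · C_{0} = 4 · 1 = 4
  i = 1 (odd): ∫ x^1 ρ_sc = 0 (vanishes)
  i = 2 (even): a_2 · C_{1} = 3 · 1 = 3
  i = 3 (odd): ∫ x^3 ρ_sc = 0 (vanishes)
  i = 4 (even): a_4 · C_{2} = -1 · 2 = -2

Summing the contributions: ∫_{−2}^{2} p(x) ρ_sc(x) dx = 4 + 3 + (-2) = 5.


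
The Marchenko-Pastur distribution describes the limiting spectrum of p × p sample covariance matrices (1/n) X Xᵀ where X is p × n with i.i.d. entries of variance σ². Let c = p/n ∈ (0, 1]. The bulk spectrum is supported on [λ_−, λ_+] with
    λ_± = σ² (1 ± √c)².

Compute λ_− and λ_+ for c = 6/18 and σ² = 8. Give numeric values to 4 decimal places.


c = 6/18 = 0.333333; √c = 0.577350.
λ_− = σ² (1 − √c)² = 8 · (1 − 0.577350)² = 8 · (0.422650)² = 1.429062.
λ_+ = σ² (1 + √c)² = 8 · (1 + 0.577350)² = 8 · (1.577350)² = 19.904271.

Rounded to 4 decimal places: λ_− ≈ 1.4291, λ_+ ≈ 19.9043.


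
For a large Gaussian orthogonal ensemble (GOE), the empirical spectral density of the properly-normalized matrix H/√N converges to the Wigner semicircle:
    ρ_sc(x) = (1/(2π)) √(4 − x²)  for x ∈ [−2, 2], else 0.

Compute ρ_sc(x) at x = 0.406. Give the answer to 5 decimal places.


ρ_sc(x) = (1/(2π)) √(4 − x²). With x = 0.406:
  4 − x² = 4 − (0.406)² = 4 − 0.164836 = 3.835164.
  √(4 − x²) = 1.958357.
  1/(2π) = 0.159155.
  ρ_sc(0.406) = 0.159155 · 1.958357 = 0.311682.

Rounded to 5 decimal places: ρ_sc(0.406) ≈ 0.31168.


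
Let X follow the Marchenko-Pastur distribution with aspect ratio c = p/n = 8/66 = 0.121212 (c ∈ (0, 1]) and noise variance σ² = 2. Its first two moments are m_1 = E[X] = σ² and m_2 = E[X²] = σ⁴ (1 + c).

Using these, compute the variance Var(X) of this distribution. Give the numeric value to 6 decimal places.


m_1 = E[X] = σ² = 2, so m_1² = 4.
m_2 = E[X²] = σ⁴ (1 + c) = 4 · (1 + 0.121212) = 4 · 1.121212 = 4.484848.
(Note m_2 − m_1² simplifies to c · σ⁴ = 0.121212 · 4.)

Var(X) = m_2 − m_1² = 4.484848 − 4 = 0.484848.


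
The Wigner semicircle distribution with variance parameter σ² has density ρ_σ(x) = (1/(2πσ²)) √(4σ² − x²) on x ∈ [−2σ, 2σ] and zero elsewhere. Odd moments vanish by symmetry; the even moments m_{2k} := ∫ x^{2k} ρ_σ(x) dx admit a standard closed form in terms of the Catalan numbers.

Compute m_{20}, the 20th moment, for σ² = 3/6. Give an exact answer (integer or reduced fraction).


By the scaled semicircle moment identity, m_{2k} = σ^{2k} · C_k with k = 10.
C_10 = (1/(k+1)) · C(2k, k) = (1/11) · C(20, 10) = (1/11) · 184756 = 16796.
σ^{2k} = (σ²)^k = (3/6)^10 = 1/1024.

Therefore m_{20} = σ^{20} · C_10 = (1/1024) · 16796 = 4199/256.


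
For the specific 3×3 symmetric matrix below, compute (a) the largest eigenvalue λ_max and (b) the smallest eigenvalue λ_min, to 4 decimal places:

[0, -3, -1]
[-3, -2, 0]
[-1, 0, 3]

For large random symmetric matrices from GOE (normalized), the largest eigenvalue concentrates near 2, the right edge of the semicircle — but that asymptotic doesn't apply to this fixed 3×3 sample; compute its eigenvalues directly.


Since M is real symmetric, all three eigenvalues are real; they are the roots of det(λI − M) = λ³ − (tr M) λ² + s λ − det M, where s is the sum of the principal 2×2 minors.
tr M = 0 + (-2) + 3 = 1.
s = (0·(-2) − (-3)²) + (0·3 − (-1)²) + ((-2)·3 − 0²) = -9 + (-1) + (-6) = -16.
det M (expand along row 1) = 0·(-6) − (-3)·(-9) + (-1)·(-2) = -25.
Characteristic polynomial: λ³ − λ² − 16λ + 25 = 0.
Substitute λ = y + (tr M)/3 = y + 0.333333 to remove the quadratic term: y³ + p·y + q = 0 with p = s − (tr M)²/3 = -16.333333 and q = −2(tr M)³/27 + (tr M)·s/3 − det M = 19.592593.
Three real roots ⇒ use the trigonometric (Viète) form: r = 2√(−p/3) = 4.666667, φ = arccos(3q/(p·r)) = arccos(-0.771137) = 2.451421 rad.
y_k = r·cos(φ/3 − 2πk/3) for k = 0, 1, 2 gives y = 3.193443, 1.350273, -4.543716.
λ_k = y_k + 0.333333 gives λ = 3.5268, 1.6836, -4.2104 (check: the sum is 1.0000 = tr M).

Hence λ_max = 3.5268 and λ_min = -4.2104.
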